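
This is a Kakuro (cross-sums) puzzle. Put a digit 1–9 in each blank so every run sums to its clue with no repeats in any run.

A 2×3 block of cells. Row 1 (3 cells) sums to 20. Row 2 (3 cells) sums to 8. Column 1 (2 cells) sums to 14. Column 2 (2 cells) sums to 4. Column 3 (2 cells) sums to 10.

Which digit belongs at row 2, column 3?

4 in 2 cells must be {1,3}.
The 20 across and the 4 down share only 3, so (1,2) = 3.
The 8 across and the 14 down share only 5, so (2,1) = 5.
(2,2) = 4 − 3 = 1 completes the 4 down.
(2,3) = 8 − 6 = 2 completes the 8 across.
(1,1) = 14 − 5 = 9 completes the 14 down.
(1,3) = 20 − 12 = 8 completes the 20 across.

2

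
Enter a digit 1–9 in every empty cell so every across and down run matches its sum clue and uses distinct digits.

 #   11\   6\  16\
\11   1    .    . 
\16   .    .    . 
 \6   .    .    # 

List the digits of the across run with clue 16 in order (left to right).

6 in 3 cells must be {1,2,3}; 16 in 2 cells must be {7,9}.
R1C3 = 7: the only remaining digit allowed by both the 11 across and the 16 down.
R2C3 = 16 − 7 = 9 completes the 16 down.
R1C2 = 11 − 8 = 3 completes the 11 across.
No cell is forced outright now. R2C2 can only be 1 or 2 (the digits allowed by both its 16 across and its 6 down). If R2C2 = 2: then R2C1 would have to be in {5} for the 16 across but in {2,3,4,6,7,8} for the 11 down — contradiction. So R2C2 = 1.
R2C1 = 16 − 10 = 6 completes the 16 across.
R3C1 = 11 − 7 = 4 completes the 11 down.
R3C2 = 6 − 4 = 2 completes the 6 across.

6, 1, 9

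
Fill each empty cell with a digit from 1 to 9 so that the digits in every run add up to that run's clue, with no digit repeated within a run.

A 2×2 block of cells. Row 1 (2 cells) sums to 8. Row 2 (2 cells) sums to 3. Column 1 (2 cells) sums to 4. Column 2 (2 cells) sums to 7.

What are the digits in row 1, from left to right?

3 5

3 in 2 cells must be {1,2}; 4 in 2 cells must be {1,3}.
The 3 across and the 4 down share only 1, so (2,1) = 1.
(2,2) = 3 − 1 = 2 completes the 3 across.
(1,1) = 4 − 1 = 3 completes the 4 down.
(1,2) = 8 − 3 = 5 completes the 8 across.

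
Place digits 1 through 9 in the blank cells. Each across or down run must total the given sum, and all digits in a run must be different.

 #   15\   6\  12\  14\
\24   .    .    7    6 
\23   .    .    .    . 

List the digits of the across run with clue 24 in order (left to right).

R1C2 = 2: the only remaining digit allowed by both the 24 across and the 6 down.
R2C2 = 6 − 2 = 4 completes the 6 down.
R2C3 = 12 − 7 = 5 completes the 12 down.
R2C4 = 14 − 6 = 8 completes the 14 down.
R1C1 = 24 − 15 = 9 completes the 24 across.
R2C1 = 23 − 17 = 6 completes the 23 across.

9, 2, 7, 6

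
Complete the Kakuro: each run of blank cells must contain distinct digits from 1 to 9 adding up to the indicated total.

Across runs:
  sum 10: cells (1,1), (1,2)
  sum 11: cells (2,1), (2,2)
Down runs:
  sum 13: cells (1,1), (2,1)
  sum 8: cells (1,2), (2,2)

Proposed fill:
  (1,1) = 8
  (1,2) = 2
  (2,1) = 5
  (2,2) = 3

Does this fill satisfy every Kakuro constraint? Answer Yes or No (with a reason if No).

No — the down run (1,2)–(2,2) sums to 5, not 8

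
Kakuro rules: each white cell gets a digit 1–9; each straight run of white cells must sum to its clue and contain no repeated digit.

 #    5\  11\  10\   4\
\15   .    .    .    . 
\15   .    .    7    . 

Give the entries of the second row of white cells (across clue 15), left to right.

1, 4, 7, 3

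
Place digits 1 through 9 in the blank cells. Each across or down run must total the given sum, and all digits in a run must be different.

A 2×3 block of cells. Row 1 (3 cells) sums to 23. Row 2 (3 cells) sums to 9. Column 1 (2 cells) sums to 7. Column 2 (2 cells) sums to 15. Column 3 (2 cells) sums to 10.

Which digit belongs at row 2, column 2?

23 in 3 cells must be {6,8,9}.
The 23 across and the 7 down share only 6, so (1,1) = 6.
(2,1) = 7 − 6 = 1 completes the 7 down.
Given what's placed, (2,2) must be 6 to fit the 9 across and 15 down.
(2,3) = 9 − 7 = 2 completes the 9 across.
(1,2) = 15 − 6 = 9 completes the 15 down.
(1,3) = 23 − 15 = 8 completes the 23 across.

6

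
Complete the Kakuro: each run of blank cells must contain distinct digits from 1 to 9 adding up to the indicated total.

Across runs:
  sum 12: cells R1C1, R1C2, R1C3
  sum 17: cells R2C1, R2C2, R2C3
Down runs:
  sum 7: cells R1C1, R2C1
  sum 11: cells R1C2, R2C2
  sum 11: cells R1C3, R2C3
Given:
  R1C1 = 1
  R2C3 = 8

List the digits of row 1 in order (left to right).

1 8 3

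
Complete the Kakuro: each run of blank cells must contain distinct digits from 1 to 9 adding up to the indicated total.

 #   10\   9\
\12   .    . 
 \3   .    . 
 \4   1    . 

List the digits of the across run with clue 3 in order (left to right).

3 in 2 cells must be {1,2}; 4 in 2 cells must be {1,3}.
Given what's placed, R2C1 must be 2 to fit the 3 across and 10 down.
R2C2 = 3 − 2 = 1 completes the 3 across.
R3C2 = 4 − 1 = 3 completes the 4 across.
R1C1 = 10 − 3 = 7 completes the 10 down.
R1C2 = 12 − 7 = 5 completes the 12 across.

2, 1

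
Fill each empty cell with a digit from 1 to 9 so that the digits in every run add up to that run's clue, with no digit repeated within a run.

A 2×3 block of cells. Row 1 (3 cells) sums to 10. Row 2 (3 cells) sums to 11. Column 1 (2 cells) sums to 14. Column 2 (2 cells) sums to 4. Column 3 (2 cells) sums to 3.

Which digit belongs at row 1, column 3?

4 in 2 cells must be {1,3}; 3 in 2 cells must be {1,2}.
Nothing is forced directly, so branch on (1,1), whose candidates are 5 or 6. If (1,1) = 5: then (2,1) would have to be in {1,2,3,4,5,6,7,8} for the 11 across but in {9} for the 14 down — contradiction. So (1,1) = 6.
Given what's placed, (1,3) must be 1 to fit the 10 across and 3 down.
(2,1) = 14 − 6 = 8 completes the 14 down.
(2,2) = 1: the only remaining digit allowed by both the 11 across and the 4 down.
(2,3) = 11 − 9 = 2 completes the 11 across.
(1,2) = 10 − 7 = 3 completes the 10 across.

1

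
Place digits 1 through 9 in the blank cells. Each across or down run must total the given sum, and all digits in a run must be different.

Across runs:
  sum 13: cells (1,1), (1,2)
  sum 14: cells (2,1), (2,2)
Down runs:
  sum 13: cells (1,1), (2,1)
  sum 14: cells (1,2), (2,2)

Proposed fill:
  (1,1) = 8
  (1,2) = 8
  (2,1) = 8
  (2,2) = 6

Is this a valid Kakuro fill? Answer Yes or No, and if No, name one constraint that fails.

No — the down run (1,1)–(2,1) sums to 16, not 13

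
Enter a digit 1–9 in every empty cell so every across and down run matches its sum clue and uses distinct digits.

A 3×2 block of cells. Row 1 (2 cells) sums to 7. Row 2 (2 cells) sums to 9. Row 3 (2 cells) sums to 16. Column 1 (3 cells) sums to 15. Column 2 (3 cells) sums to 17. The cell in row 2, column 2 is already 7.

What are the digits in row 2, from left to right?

2 7

16 in 2 cells must be {7,9}.
(2,1) = 9 − 7 = 2 completes the 9 across.
(3,2) = 9: the only remaining digit allowed by both the 16 across and the 17 down.
(1,2) = 17 − 16 = 1 completes the 17 down.
(3,1) = 16 − 9 = 7 completes the 16 across.
(1,1) = 7 − 1 = 6 completes the 7 across.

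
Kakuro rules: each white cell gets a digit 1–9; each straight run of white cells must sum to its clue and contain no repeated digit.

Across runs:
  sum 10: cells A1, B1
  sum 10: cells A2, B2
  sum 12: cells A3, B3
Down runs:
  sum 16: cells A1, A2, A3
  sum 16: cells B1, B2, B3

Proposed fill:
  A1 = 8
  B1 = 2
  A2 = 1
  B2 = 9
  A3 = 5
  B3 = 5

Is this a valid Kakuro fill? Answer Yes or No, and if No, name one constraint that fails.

No — the across run A3–B3 sums to 10, not 12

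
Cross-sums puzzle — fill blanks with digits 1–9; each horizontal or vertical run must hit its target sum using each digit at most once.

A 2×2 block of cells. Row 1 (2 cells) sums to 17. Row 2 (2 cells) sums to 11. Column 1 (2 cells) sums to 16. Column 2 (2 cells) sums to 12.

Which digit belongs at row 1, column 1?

17 in 2 cells must be {8,9}; 16 in 2 cells must be {7,9}.
The 17 across and the 16 down share only 9, so (1,1) = 9.
(1,2) = 17 − 9 = 8 completes the 17 across.
(2,1) = 16 − 9 = 7 completes the 16 down.
(2,2) = 11 − 7 = 4 completes the 11 across.

9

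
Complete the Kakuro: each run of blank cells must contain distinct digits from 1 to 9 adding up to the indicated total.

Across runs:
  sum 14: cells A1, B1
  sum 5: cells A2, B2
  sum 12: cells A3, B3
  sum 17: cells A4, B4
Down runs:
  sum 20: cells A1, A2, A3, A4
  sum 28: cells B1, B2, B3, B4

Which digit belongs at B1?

17 in 2 cells must be {8,9}.
Only 4 fits B2 under both its across sum 5 and down sum 28.
A2 = 5 − 4 = 1 completes the 5 across.
Nothing is forced directly, so branch on B1, whose candidates are 8 or 9. If B1 = 9: that forces A1 = 5, A3 = 8, after which B3 would have to be in {4} for the 12 across but in {7,8} for the 28 down — contradiction. So B1 = 8.

8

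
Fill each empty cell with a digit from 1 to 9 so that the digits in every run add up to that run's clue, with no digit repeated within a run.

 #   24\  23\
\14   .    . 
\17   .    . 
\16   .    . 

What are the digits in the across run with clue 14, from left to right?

8, 6

17 in 2 cells must be {8,9}; 16 in 2 cells must be {7,9}; 24 in 3 cells must be {7,8,9}.
The 16 across and the 23 down share only 9, so R3C2 = 9.
Given what's placed, R2C2 must be 8 to fit the 17 across and 23 down.
R3C1 = 16 − 9 = 7 completes the 16 across.
R1C2 = 23 − 17 = 6 completes the 23 down.
R2C1 = 17 − 8 = 9 completes the 17 across.
R1C1 = 14 − 6 = 8 completes the 14 across.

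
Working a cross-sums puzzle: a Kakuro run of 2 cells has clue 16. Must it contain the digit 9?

The only way to make 16 from 2 distinct digits is {7,9}, which contains 9.

Yes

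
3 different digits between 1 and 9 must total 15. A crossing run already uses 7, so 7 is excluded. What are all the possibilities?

3 distinct digits from 1–9 sum between 6 and 24.
Dropping sets that contain 7.

{1,5,9}; {1,6,8}; {2,4,9}; {2,5,8}; {3,4,8}; {4,5,6}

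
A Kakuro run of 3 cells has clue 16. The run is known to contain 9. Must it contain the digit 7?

No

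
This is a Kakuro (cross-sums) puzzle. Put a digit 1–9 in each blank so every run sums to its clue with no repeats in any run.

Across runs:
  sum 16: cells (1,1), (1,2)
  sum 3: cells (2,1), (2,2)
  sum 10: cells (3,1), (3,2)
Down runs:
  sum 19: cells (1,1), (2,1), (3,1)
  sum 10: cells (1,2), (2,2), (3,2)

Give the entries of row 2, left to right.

2, 1

16 in 2 cells must be {7,9}; 3 in 2 cells must be {1,2}.
The 16 across and the 10 down share only 7, so (1,2) = 7.
The 3 across and the 19 down share only 2, so (2,1) = 2.
(2,2) = 3 − 2 = 1 completes the 3 across.
(3,2) = 10 − 8 = 2 completes the 10 down.
(1,1) = 16 − 7 = 9 completes the 16 across.
(3,1) = 10 − 2 = 8 completes the 10 across.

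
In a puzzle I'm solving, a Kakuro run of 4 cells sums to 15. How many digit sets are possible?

6

4 distinct digits from 1–9 sum between 10 and 30.
Enumerating: {1,2,3,9}, {1,2,4,8}, {1,2,5,7}, {1,3,4,7}, {1,3,5,6}, {2,3,4,6}.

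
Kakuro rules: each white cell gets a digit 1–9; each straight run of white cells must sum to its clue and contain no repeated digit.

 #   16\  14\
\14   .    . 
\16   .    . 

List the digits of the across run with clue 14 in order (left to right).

16 in 2 cells must be {7,9}.
The 14 across and the 16 down share only 9, so R1C1 = 9.
R1C2 = 14 − 9 = 5 completes the 14 across.
R2C1 = 16 − 9 = 7 completes the 16 down.
R2C2 = 16 − 7 = 9 completes the 16 across.

9 5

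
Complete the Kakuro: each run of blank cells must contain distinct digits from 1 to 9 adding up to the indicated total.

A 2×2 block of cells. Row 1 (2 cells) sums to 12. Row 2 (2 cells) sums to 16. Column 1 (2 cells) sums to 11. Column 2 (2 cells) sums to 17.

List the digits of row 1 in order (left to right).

4, 8

16 in 2 cells must be {7,9}; 17 in 2 cells must be {8,9}.
The 16 across and the 17 down share only 9, so (2,2) = 9.
(1,2) = 17 − 9 = 8 completes the 17 down.
(2,1) = 16 − 9 = 7 completes the 16 across.
(1,1) = 12 − 8 = 4 completes the 12 across.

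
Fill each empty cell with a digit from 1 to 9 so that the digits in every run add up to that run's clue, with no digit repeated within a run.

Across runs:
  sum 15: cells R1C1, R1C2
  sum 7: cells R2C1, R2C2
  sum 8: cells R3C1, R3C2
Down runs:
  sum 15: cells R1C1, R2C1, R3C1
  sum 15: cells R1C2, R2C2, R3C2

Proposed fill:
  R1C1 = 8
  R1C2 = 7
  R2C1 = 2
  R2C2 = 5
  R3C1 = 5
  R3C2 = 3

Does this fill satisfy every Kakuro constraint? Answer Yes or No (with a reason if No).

Across: 8+7=15; 2+5=7; 5+3=8. Down: 8+2+5=15; 7+5+3=15. No digit repeats within any run.

Yes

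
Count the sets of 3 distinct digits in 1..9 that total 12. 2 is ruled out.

3 distinct digits from 1–9 sum between 6 and 24.
Dropping sets that contain 2.
Enumerating: {1,3,8}, {1,4,7}, {1,5,6}, {3,4,5}.

4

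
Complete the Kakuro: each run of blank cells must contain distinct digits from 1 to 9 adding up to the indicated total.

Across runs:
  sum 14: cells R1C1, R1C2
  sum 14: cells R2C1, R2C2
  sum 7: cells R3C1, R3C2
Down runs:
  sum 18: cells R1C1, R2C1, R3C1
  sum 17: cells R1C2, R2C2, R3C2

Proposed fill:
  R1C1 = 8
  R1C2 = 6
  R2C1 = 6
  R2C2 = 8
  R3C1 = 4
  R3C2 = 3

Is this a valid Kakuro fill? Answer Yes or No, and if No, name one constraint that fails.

Yes

Across: 8+6=14; 6+8=14; 4+3=7. Down: 8+6+4=18; 6+8+3=17. No digit repeats within any run.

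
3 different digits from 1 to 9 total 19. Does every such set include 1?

Counterexample: {2,8,9} sums to 19 without using 1.

No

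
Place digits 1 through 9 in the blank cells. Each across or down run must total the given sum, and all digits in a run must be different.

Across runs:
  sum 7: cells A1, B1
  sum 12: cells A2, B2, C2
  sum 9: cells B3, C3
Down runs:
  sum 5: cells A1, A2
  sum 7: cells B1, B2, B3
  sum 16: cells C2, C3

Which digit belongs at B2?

7 in 3 cells must be {1,2,4}; 16 in 2 cells must be {7,9}.
The 9 across and the 16 down share only 7, so C3 = 7.
C2 = 16 − 7 = 9 completes the 16 down.
B3 = 9 − 7 = 2 completes the 9 across.
B2 = 1: the only remaining digit allowed by both the 12 across and the 7 down.
B1 = 7 − 3 = 4 completes the 7 down.
A2 = 12 − 10 = 2 completes the 12 across.
A1 = 7 − 4 = 3 completes the 7 across.

1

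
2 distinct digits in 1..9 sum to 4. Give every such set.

{1,3}

2 distinct digits from 1–9 sum between 3 and 17.
Only one set works: {1,3}.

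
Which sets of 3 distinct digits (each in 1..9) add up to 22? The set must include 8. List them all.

3 distinct digits from 1–9 sum between 6 and 24.
Keeping only sets containing 8.
Only one set works: {5,8,9}.

{5,8,9}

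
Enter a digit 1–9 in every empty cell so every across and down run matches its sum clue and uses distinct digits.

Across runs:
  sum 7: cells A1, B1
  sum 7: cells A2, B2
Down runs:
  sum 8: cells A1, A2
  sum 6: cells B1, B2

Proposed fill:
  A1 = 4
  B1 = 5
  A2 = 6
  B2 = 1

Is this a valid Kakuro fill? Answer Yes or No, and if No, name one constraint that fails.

No — the across run A1–B1 sums to 9, not 7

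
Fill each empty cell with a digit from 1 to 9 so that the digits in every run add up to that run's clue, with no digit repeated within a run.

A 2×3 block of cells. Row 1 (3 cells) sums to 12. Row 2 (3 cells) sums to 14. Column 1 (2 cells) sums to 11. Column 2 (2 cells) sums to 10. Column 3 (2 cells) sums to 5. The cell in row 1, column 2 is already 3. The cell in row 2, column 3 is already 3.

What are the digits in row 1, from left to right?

7, 3, 2

(1,3) = 5 − 3 = 2 completes the 5 down.
(2,2) = 10 − 3 = 7 completes the 10 down.
(1,1) = 12 − 5 = 7 completes the 12 across.
(2,1) = 14 − 10 = 4 completes the 14 across.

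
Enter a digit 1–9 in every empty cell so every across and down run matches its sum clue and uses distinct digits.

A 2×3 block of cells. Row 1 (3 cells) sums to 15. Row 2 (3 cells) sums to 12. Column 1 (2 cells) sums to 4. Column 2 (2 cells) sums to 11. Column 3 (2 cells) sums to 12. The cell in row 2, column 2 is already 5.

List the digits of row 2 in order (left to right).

3 5 4

4 in 2 cells must be {1,3}.
(1,2) = 11 − 5 = 6 completes the 11 down.
Given what's placed, (1,1) must be 1 to fit the 15 across and 4 down.
(1,3) = 15 − 7 = 8 completes the 15 across.
(2,1) = 4 − 1 = 3 completes the 4 down.
(2,3) = 12 − 8 = 4 completes the 12 across.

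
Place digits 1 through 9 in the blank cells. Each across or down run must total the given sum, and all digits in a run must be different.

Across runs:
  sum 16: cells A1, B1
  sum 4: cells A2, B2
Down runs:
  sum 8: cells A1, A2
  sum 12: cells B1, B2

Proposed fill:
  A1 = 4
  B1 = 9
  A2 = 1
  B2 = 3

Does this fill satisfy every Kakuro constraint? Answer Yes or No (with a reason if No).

No — the across run A1–B1 sums to 13, not 16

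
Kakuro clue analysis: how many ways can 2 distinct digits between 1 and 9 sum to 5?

2

2 distinct digits from 1–9 sum between 3 and 17.
Enumerating: {1,4}, {2,3}.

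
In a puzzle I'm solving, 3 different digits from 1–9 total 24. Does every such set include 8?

The only way to make 24 from 3 distinct digits is {7,8,9}, which contains 8.

Yes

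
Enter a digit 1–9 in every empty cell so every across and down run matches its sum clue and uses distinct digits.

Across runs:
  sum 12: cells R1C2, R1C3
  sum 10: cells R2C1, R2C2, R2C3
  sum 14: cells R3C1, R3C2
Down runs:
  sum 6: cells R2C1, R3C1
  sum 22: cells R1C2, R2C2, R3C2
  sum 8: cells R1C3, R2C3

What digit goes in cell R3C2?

The 14 across and the 6 down share only 5, so R3C1 = 5.
R3C2 = 14 − 5 = 9 completes the 14 across.
R2C1 = 6 − 5 = 1 completes the 6 down.
No cell is forced outright now. R1C2 can only be 5 or 7 or 8 (the digits allowed by both its 12 across and its 22 down). If R1C2 = 5: that forces R1C3 = 7, after which R2C2 would have to be in {2,3,4,5,6,7} for the 10 across but in {8} for the 22 down — contradiction. If R1C2 = 8: then R1C3 would have to be in {4} for the 12 across but in {1,2,3,5,6,7} for the 8 down — contradiction. So R1C2 = 7.
R1C3 = 12 − 7 = 5 completes the 12 across.
R2C2 = 22 − 16 = 6 completes the 22 down.
R2C3 = 10 − 7 = 3 completes the 10 across.

9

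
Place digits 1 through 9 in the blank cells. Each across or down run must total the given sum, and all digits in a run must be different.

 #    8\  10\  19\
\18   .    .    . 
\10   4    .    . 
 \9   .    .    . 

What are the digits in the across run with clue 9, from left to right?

Given what's placed, R2C3 must be 5 to fit the 10 across and 19 down.
R3C3 = 6: the only remaining digit allowed by both the 9 across and the 19 down.
R1C3 = 19 − 11 = 8 completes the 19 down.
R2C2 = 10 − 9 = 1 completes the 10 across.
R3C1 = 1: the only remaining digit allowed by both the 9 across and the 8 down.
R3C2 = 9 − 7 = 2 completes the 9 across.
R1C1 = 8 − 5 = 3 completes the 8 down.
R1C2 = 18 − 11 = 7 completes the 18 across.

1, 2, 6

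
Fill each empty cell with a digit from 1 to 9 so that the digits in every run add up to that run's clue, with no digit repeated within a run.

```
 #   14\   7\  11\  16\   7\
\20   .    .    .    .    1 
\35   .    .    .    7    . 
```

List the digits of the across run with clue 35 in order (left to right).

35 in 5 cells must be {5,6,7,8,9}; 16 in 2 cells must be {7,9}.
R1C4 = 16 − 7 = 9 completes the 16 down.
R2C5 = 7 − 1 = 6 completes the 7 down.
R1C1 = 5: the only remaining digit allowed by both the 20 across and the 14 down.
R2C1 = 14 − 5 = 9 completes the 14 down.
Given what's placed, R2C2 must be 5 to fit the 35 across and 7 down.
R2C3 = 35 − 27 = 8 completes the 35 across.

9 5 8 7 6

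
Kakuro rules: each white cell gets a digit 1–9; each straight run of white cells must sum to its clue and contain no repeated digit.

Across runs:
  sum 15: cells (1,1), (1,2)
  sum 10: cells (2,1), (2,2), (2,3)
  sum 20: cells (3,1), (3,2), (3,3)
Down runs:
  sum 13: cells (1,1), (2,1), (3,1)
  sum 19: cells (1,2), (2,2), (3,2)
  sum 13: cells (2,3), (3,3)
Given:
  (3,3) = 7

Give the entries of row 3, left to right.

(2,3) = 13 − 7 = 6 completes the 13 down.
(2,2) = 3: the only remaining digit allowed by both the 10 across and the 19 down.
Given what's placed, (3,2) must be 9 to fit the 20 across and 19 down.
(1,2) = 19 − 12 = 7 completes the 19 down.
(2,1) = 10 − 9 = 1 completes the 10 across.
(3,1) = 20 − 16 = 4 completes the 20 across.
(1,1) = 15 − 7 = 8 completes the 15 across.

4, 9, 7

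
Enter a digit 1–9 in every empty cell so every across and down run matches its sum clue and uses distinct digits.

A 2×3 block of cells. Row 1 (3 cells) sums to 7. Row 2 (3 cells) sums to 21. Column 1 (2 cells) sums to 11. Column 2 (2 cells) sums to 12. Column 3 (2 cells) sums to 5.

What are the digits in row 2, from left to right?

9 8 4

7 in 3 cells must be {1,2,4}.
The 7 across and the 12 down share only 4, so (1,2) = 4.
(2,2) = 12 − 4 = 8 completes the 12 down.
Given what's placed, (2,3) must be 4 to fit the 21 across and 5 down.
(1,1) = 2: the only remaining digit allowed by both the 7 across and the 11 down.
(1,3) = 7 − 6 = 1 completes the 7 across.
(2,1) = 21 − 12 = 9 completes the 21 across.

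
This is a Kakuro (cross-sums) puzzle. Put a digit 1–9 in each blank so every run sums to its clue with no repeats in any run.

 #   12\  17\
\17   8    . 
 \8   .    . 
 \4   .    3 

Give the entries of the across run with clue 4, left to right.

17 in 2 cells must be {8,9}; 4 in 2 cells must be {1,3}.
R1C2 = 17 − 8 = 9 completes the 17 across.
R2C2 = 17 − 12 = 5 completes the 17 down.
R3C1 = 4 − 3 = 1 completes the 4 across.
R2C1 = 8 − 5 = 3 completes the 8 across.

1 3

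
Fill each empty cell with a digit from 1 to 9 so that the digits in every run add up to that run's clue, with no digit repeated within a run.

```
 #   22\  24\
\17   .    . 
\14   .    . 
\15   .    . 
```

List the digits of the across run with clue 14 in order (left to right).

5 9

17 in 2 cells must be {8,9}; 24 in 3 cells must be {7,8,9}.
Nothing is forced directly, so branch on R1C1, whose candidates are 8 or 9. If R1C1 = 8: that forces R1C2 = 9, R2C2 = 8, R3C1 = 9, after which R3C2 would have to be in {6} for the 15 across but in {7} for the 24 down — contradiction. So R1C1 = 9.
R1C2 = 17 − 9 = 8 completes the 17 across.
Given what's placed, R2C2 must be 9 to fit the 14 across and 24 down.
R3C2 = 24 − 17 = 7 completes the 24 down.
R2C1 = 14 − 9 = 5 completes the 14 across.
R3C1 = 15 − 7 = 8 completes the 15 across.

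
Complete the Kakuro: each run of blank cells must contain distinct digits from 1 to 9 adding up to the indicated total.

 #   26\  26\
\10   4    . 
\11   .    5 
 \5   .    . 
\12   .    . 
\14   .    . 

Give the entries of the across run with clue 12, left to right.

8, 4

R1C2 = 10 − 4 = 6 completes the 10 across.
R2C1 = 11 − 5 = 6 completes the 11 across.
Nothing is forced directly, so branch on R5C2, whose candidates are 8 or 9. If R5C2 = 8: then R5C1 would have to be in {6} for the 14 across but in {1,2,3,5,7,8,9} for the 26 down — contradiction. So R5C2 = 9.
Given what's placed, R4C2 must be 4 to fit the 12 across and 26 down.
R5C1 = 14 − 9 = 5 completes the 14 across.
R3C2 = 26 − 24 = 2 completes the 26 down.
R4C1 = 12 − 4 = 8 completes the 12 across.
R3C1 = 5 − 2 = 3 completes the 5 across.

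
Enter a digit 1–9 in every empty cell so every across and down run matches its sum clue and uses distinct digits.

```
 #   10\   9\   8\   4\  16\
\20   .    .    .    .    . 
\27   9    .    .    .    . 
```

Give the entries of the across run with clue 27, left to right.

9, 4, 6, 1, 7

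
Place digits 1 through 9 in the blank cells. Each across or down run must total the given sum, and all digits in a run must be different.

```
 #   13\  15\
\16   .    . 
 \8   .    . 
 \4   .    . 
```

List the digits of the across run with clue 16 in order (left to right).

9 7

16 in 2 cells must be {7,9}; 4 in 2 cells must be {1,3}.
Nothing is forced directly, so branch on R1C1, whose candidates are 7 or 9. If R1C1 = 7: that forces R1C2 = 9, R3C1 = 1, after which R3C2 would have to be in {3} for the 4 across but in {1,2,4,5} for the 15 down — contradiction. So R1C1 = 9.
R1C2 = 16 − 9 = 7 completes the 16 across.
Given what's placed, R3C2 must be 3 to fit the 4 across and 15 down.
R2C2 = 15 − 10 = 5 completes the 15 down.
R3C1 = 4 − 3 = 1 completes the 4 across.
R2C1 = 8 − 5 = 3 completes the 8 across.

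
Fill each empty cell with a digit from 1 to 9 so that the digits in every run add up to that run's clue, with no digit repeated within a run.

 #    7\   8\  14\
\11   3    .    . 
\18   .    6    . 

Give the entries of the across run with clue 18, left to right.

4 6 8

R1C2 = 8 − 6 = 2 completes the 8 down.
R1C3 = 11 − 5 = 6 completes the 11 across.
R2C1 = 7 − 3 = 4 completes the 7 down.
R2C3 = 18 − 10 = 8 completes the 18 across.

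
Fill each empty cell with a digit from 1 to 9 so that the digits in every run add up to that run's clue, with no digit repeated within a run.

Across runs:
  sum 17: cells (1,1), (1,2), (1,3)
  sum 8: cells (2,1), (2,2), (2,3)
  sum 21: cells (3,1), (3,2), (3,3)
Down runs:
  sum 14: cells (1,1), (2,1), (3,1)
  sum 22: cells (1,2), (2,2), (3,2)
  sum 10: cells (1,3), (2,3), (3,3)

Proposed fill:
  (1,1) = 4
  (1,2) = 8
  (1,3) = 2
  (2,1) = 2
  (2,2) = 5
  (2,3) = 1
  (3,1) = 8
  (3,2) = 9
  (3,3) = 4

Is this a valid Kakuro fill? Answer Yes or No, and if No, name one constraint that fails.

No — the down run (1,3)–(3,3) sums to 7, not 10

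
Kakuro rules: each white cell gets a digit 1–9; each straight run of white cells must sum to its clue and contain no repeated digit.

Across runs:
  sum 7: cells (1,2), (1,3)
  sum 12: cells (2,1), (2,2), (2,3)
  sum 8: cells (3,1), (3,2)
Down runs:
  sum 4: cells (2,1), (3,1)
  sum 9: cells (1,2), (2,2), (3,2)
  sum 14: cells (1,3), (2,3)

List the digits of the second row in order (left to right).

1, 3, 8

4 in 2 cells must be {1,3}.
Nothing is forced directly, so branch on (2,1), whose candidates are 1 or 3. If (2,1) = 3: that forces (3,1) = 1, after which (3,2) would have to be in {7} for the 8 across but in {1,2,3,4,5,6} for the 9 down — contradiction. So (2,1) = 1.
(3,1) = 4 − 1 = 3 completes the 4 down.
(3,2) = 8 − 3 = 5 completes the 8 across.
(2,2) = 3: the only remaining digit allowed by both the 12 across and the 9 down.
(2,3) = 12 − 4 = 8 completes the 12 across.
(1,2) = 9 − 8 = 1 completes the 9 down.
(1,3) = 7 − 1 = 6 completes the 7 across.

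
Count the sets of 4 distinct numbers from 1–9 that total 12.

2

4 distinct digits from 1–9 sum between 10 and 30.
Enumerating: {1,2,3,6}, {1,2,4,5}.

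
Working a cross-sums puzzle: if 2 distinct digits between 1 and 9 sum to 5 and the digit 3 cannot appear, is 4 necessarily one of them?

Yes

The only way to make 5 from 2 distinct digits under that restriction is {1,4}, which contains 4.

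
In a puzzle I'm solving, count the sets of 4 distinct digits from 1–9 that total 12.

2

4 distinct digits from 1–9 sum between 10 and 30.
Enumerating: {1,2,3,6}, {1,2,4,5}.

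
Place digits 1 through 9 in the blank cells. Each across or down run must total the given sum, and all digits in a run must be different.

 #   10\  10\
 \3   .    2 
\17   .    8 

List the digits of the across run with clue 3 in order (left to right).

1 2

3 in 2 cells must be {1,2}; 17 in 2 cells must be {8,9}.
R1C1 = 3 − 2 = 1 completes the 3 across.
R2C1 = 17 − 8 = 9 completes the 17 across.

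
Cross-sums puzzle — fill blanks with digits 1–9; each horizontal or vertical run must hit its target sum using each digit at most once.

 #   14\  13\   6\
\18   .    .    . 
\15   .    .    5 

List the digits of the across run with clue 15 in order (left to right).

6 4 5

R1C3 = 6 − 5 = 1 completes the 6 down.
No cell is forced outright now. R1C1 can only be 8 or 9 (the digits allowed by both its 18 across and its 14 down). If R1C1 = 9: that forces R1C2 = 8, after which R2C1 would have to be in {1,2,3,4,6,7,8,9} for the 15 across but in {5} for the 14 down — contradiction. So R1C1 = 8.
R1C2 = 18 − 9 = 9 completes the 18 across.
R2C1 = 14 − 8 = 6 completes the 14 down.
R2C2 = 15 − 11 = 4 completes the 15 across.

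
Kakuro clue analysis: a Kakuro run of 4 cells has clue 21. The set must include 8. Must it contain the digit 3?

No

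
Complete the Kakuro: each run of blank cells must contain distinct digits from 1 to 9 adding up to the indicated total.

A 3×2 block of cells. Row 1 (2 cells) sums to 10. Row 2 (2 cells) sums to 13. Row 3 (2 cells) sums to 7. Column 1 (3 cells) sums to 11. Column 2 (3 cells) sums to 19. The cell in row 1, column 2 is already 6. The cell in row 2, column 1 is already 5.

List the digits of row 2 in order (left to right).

(1,1) = 10 − 6 = 4 completes the 10 across.
(2,2) = 13 − 5 = 8 completes the 13 across.
(3,1) = 11 − 9 = 2 completes the 11 down.
(3,2) = 7 − 2 = 5 completes the 7 across.

5 8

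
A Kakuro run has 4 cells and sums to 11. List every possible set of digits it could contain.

{1,2,3,5}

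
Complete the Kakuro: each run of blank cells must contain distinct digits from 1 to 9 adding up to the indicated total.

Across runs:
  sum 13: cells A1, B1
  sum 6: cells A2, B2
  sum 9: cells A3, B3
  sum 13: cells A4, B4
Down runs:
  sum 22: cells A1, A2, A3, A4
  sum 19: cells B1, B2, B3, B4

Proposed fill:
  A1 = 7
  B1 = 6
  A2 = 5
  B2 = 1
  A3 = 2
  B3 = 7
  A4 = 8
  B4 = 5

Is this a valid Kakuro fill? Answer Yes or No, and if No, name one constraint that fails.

Across: 7+6=13; 5+1=6; 2+7=9; 8+5=13. Down: 7+5+2+8=22; 6+1+7+5=19. No digit repeats within any run.

Yes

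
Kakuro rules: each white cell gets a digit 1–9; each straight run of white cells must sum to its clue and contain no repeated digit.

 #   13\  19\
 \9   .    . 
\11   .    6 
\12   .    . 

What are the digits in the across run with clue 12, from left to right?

R2C1 = 11 − 6 = 5 completes the 11 across.
Given what's placed, R3C1 must be 7 to fit the 12 across and 13 down.
R3C2 = 12 − 7 = 5 completes the 12 across.
R1C1 = 13 − 12 = 1 completes the 13 down.
R1C2 = 9 − 1 = 8 completes the 9 across.

7, 5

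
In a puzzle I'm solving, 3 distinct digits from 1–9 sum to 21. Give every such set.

3 distinct digits from 1–9 sum between 6 and 24.

{4,8,9}; {5,7,9}; {6,7,8}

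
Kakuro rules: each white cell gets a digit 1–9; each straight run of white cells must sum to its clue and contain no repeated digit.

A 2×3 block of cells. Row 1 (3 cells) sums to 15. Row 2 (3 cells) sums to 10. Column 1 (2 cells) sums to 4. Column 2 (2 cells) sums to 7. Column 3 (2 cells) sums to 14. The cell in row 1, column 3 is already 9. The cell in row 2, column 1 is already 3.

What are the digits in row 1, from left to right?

1 5 9

4 in 2 cells must be {1,3}.
(1,1) = 4 − 3 = 1 completes the 4 down.
(1,2) = 15 − 10 = 5 completes the 15 across.
(2,2) = 7 − 5 = 2 completes the 7 down.
(2,3) = 10 − 5 = 5 completes the 10 across.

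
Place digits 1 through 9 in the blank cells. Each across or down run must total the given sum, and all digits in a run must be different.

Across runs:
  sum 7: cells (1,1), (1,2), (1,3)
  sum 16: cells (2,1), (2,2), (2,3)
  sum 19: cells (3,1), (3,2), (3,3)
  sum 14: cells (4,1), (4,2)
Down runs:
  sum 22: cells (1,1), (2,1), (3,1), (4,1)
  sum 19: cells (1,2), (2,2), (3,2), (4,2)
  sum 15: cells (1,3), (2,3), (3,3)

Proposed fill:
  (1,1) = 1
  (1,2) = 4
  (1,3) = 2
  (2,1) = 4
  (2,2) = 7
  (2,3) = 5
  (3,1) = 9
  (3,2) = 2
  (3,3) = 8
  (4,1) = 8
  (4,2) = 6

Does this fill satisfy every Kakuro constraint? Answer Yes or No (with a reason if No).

Yes

Across: 1+4+2=7; 4+7+5=16; 9+2+8=19; 8+6=14. Down: 1+4+9+8=22; 4+7+2+6=19; 2+5+8=15. No digit repeats within any run.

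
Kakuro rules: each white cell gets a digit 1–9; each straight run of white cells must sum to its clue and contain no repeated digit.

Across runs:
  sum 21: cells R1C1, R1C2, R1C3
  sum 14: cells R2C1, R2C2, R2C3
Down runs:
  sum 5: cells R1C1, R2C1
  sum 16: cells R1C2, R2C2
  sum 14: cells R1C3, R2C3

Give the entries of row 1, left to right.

16 in 2 cells must be {7,9}.
The 21 across and the 5 down share only 4, so R1C1 = 4.
Given what's placed, R1C2 must be 9 to fit the 21 across and 16 down.
R1C3 = 21 − 13 = 8 completes the 21 across.
R2C1 = 5 − 4 = 1 completes the 5 down.
R2C2 = 16 − 9 = 7 completes the 16 down.
R2C3 = 14 − 8 = 6 completes the 14 across.

4 9 8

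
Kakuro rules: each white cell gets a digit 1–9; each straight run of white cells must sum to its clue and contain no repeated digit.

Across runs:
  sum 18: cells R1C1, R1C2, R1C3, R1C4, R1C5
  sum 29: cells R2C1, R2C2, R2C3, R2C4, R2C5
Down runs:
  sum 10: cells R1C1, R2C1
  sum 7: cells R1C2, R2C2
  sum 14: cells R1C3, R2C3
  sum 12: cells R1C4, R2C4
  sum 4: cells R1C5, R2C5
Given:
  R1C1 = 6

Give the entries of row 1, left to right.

6 2 5 4 1

4 in 2 cells must be {1,3}.
R1C3 = 5: the only remaining digit allowed by both the 18 across and the 14 down.
Given what's placed, R1C4 must be 4 to fit the 18 across and 12 down.
Given what's placed, R1C5 must be 1 to fit the 18 across and 4 down.
R2C1 = 10 − 6 = 4 completes the 10 down.
R2C3 = 14 − 5 = 9 completes the 14 down.
R2C4 = 12 − 4 = 8 completes the 12 down.
R2C5 = 4 − 1 = 3 completes the 4 down.
R1C2 = 18 − 16 = 2 completes the 18 across.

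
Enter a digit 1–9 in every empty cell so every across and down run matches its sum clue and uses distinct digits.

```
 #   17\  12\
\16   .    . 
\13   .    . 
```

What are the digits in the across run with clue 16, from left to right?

16 in 2 cells must be {7,9}; 17 in 2 cells must be {8,9}.
The 16 across and the 17 down share only 9, so R1C1 = 9.
R1C2 = 16 − 9 = 7 completes the 16 across.
R2C1 = 17 − 9 = 8 completes the 17 down.
R2C2 = 13 − 8 = 5 completes the 13 across.

9 7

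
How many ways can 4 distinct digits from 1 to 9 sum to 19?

4 distinct digits from 1–9 sum between 10 and 30.

11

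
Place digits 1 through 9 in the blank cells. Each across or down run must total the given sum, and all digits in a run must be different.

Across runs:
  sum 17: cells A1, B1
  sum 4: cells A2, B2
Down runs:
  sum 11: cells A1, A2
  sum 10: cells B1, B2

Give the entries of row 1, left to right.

8 9

17 in 2 cells must be {8,9}; 4 in 2 cells must be {1,3}.
The 4 across and the 11 down share only 3, so A2 = 3.
B2 = 4 − 3 = 1 completes the 4 across.
A1 = 11 − 3 = 8 completes the 11 down.
B1 = 17 − 8 = 9 completes the 17 across.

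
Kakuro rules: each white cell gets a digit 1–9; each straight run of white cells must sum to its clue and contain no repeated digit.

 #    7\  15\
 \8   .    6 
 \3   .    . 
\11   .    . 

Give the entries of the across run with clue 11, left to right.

4 7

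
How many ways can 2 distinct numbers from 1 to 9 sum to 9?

2 distinct digits from 1–9 sum between 3 and 17.
Enumerating: {1,8}, {2,7}, {3,6}, {4,5}.

4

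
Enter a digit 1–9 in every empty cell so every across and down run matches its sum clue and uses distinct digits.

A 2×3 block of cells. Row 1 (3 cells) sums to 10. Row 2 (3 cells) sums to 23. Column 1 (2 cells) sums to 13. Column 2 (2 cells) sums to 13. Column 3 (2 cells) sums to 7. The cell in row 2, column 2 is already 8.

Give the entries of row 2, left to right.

9 8 6

23 in 3 cells must be {6,8,9}.
(1,2) = 13 − 8 = 5 completes the 13 down.
(2,3) = 6: the only remaining digit allowed by both the 23 across and the 7 down.
Given what's placed, (1,1) must be 4 to fit the 10 across and 13 down.
(1,3) = 10 − 9 = 1 completes the 10 across.
(2,1) = 23 − 14 = 9 completes the 23 across.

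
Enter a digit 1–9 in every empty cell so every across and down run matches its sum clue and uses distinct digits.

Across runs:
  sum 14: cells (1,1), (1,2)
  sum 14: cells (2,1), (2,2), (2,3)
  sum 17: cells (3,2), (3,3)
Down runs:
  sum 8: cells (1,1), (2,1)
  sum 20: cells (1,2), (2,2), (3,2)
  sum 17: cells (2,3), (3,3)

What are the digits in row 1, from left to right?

17 in 2 cells must be {8,9}.
Nothing is forced directly, so branch on (2,3), whose candidates are 8 or 9. If (2,3) = 8: that forces (3,3) = 9, (3,2) = 8, (2,2) = 5, after which (1,2) would have to be in {5,6,8,9} for the 14 across but in {7} for the 20 down — contradiction. So (2,3) = 9.
(3,3) = 17 − 9 = 8 completes the 17 down.
(3,2) = 17 − 8 = 9 completes the 17 across.
No cell is forced outright now. (1,1) can only be 5 or 6 (the digits allowed by both its 14 across and its 8 down). If (1,1) = 5: then (1,2) would have to be in {9} for the 14 across but in {3,4,5,6,7,8} for the 20 down — contradiction. So (1,1) = 6.
(1,2) = 14 − 6 = 8 completes the 14 across.
(2,1) = 8 − 6 = 2 completes the 8 down.
(2,2) = 14 − 11 = 3 completes the 14 across.

6 8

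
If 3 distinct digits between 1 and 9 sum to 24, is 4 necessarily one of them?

No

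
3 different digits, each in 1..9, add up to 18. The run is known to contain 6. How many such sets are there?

3

3 distinct digits from 1–9 sum between 6 and 24.
Keeping only sets containing 6.
Enumerating: {3,6,9}, {4,6,8}, {5,6,7}.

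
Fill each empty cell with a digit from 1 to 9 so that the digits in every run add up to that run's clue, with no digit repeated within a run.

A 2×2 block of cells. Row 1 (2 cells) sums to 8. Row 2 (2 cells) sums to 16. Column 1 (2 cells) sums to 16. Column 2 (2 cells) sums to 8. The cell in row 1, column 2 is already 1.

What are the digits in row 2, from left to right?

16 in 2 cells must be {7,9}.
(1,1) = 8 − 1 = 7 completes the 8 across.
(2,1) = 16 − 7 = 9 completes the 16 down.
(2,2) = 16 − 9 = 7 completes the 16 across.

9, 7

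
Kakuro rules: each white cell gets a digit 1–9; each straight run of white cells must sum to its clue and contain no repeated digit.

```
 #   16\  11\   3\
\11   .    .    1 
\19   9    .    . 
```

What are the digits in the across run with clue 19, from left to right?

16 in 2 cells must be {7,9}; 3 in 2 cells must be {1,2}.
R1C1 = 16 − 9 = 7 completes the 16 down.
R1C2 = 11 − 8 = 3 completes the 11 across.
R2C2 = 11 − 3 = 8 completes the 11 down.
R2C3 = 19 − 17 = 2 completes the 19 across.

9, 8, 2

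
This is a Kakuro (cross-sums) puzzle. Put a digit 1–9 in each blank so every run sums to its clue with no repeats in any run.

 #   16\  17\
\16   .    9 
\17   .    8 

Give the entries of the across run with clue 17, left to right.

9, 8

16 in 2 cells must be {7,9}; 17 in 2 cells must be {8,9}.
R1C1 = 16 − 9 = 7 completes the 16 across.
R2C1 = 17 − 8 = 9 completes the 17 across.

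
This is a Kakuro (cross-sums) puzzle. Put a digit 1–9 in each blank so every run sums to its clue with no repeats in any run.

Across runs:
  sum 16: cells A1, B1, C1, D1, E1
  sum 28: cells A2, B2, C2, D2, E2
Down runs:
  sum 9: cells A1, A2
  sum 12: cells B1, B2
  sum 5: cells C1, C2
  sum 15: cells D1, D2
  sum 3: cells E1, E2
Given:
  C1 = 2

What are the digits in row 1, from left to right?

3, 4, 2, 6, 1

16 in 5 cells must be {1,2,3,4,6}; 3 in 2 cells must be {1,2}.
D1 = 6: the only remaining digit allowed by both the 16 across and the 15 down.
E1 = 1: the only remaining digit allowed by both the 16 across and the 3 down.
C2 = 5 − 2 = 3 completes the 5 down.
D2 = 15 − 6 = 9 completes the 15 down.
E2 = 3 − 1 = 2 completes the 3 down.
B2 = 8: the only remaining digit allowed by both the 28 across and the 12 down.
B1 = 12 − 8 = 4 completes the 12 down.
A2 = 28 − 22 = 6 completes the 28 across.
A1 = 16 − 13 = 3 completes the 16 across.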